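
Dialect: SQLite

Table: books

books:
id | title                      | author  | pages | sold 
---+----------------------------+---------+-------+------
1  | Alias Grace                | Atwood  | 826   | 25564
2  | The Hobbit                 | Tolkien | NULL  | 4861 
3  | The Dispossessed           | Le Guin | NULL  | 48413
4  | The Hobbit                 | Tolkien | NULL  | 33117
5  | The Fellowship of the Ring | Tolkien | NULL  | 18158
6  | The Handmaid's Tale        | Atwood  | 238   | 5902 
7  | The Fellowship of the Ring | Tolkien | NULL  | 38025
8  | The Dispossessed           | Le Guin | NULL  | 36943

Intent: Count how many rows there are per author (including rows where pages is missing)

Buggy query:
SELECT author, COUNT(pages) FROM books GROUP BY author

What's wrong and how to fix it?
Bug: COUNT(pages) skips NULLs, so groups with missing pages are undercounted

Fix: Replace COUNT(pages) with COUNT(*)

Corrected query:
SELECT author, COUNT(*) FROM books GROUP BY author

Result:
author  | COUNT(*)
--------+---------
Atwood  | 2       
Le Guin | 2       
Tolkien | 4       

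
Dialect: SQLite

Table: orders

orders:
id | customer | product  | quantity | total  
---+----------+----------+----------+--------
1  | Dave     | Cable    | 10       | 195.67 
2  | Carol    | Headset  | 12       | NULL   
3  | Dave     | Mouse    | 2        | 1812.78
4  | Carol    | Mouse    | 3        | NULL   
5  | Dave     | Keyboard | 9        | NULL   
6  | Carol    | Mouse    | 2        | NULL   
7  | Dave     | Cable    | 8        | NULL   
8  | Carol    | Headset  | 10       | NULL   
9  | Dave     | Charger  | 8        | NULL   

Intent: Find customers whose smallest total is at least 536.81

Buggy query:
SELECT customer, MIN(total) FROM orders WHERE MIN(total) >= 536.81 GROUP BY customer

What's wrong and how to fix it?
Bug: Aggregates like MIN are computed per group after WHERE runs

Fix: Use HAVING for the per-group MIN condition

Corrected query:
SELECT customer, MIN(total) FROM orders GROUP BY customer HAVING MIN(total) >= 536.81

Result:
(no rows)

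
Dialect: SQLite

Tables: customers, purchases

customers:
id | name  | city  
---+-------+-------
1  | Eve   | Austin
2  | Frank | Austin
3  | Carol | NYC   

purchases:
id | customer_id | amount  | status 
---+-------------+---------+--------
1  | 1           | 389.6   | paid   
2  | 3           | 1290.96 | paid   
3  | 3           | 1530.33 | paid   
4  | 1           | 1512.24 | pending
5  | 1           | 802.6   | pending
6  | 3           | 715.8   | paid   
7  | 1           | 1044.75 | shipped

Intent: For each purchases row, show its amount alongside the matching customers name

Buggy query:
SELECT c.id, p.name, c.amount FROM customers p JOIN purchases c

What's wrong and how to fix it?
Bug: Missing join condition: each purchases row is matched to all customers rows instead of just its own

Fix: Add ON c.customer_id = p.id to the JOIN

Corrected query:
SELECT c.id, p.name, c.amount FROM customers p JOIN purchases c ON c.customer_id = p.id

Result:
id | name  | amount 
---+-------+--------
1  | Eve   | 389.6  
2  | Carol | 1290.96
3  | Carol | 1530.33
4  | Eve   | 1512.24
5  | Eve   | 802.6  
6  | Carol | 715.8  
7  | Eve   | 1044.75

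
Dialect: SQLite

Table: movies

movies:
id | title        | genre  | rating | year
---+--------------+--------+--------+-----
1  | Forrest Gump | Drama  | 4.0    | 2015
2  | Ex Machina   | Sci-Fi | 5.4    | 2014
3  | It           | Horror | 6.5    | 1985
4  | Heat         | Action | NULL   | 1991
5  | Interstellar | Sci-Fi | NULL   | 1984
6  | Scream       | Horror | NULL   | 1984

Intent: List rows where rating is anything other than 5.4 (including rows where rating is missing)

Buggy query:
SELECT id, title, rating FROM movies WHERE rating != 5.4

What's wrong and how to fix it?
Bug: 'rating != 5.4' is unknown when rating is NULL, so NULL rows are silently excluded

Fix: Handle NULL separately with IS NULL alongside the inequality

Corrected query:
SELECT id, title, rating FROM movies WHERE rating != 5.4 OR rating IS NULL

Result:
id | title        | rating
---+--------------+-------
1  | Forrest Gump | 4     
3  | It           | 6.5   
4  | Heat         | NULL  
5  | Interstellar | NULL  
6  | Scream       | NULL  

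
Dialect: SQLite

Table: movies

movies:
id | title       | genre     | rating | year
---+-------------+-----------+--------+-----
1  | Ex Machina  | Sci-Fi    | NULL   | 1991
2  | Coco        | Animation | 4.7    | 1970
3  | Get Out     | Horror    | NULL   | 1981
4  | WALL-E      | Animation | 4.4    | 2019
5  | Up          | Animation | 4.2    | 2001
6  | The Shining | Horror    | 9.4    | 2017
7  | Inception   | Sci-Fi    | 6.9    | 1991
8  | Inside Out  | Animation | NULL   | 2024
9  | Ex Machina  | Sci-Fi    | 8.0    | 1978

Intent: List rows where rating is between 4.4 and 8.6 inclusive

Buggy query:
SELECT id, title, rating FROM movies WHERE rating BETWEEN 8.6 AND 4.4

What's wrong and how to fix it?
Bug: BETWEEN expects the lower bound first; with 8.6 AND 4.4 the range is empty

Fix: Swap the bounds so the smaller value comes first

Corrected query:
SELECT id, title, rating FROM movies WHERE rating BETWEEN 4.4 AND 8.6

Result:
id | title      | rating
---+------------+-------
2  | Coco       | 4.7   
4  | WALL-E     | 4.4   
7  | Inception  | 6.9   
9  | Ex Machina | 8     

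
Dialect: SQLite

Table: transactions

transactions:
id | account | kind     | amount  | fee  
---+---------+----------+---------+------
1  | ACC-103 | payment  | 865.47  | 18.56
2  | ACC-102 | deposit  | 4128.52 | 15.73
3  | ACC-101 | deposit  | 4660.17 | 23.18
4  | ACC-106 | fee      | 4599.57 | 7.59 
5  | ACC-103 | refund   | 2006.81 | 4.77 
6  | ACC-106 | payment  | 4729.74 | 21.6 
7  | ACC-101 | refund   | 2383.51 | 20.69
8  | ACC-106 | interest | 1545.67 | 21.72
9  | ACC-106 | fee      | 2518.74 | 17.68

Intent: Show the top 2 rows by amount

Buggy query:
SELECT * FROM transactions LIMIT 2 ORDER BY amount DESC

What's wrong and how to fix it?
Bug: LIMIT must come after ORDER BY

Fix: Sort with ORDER BY, then apply LIMIT

Corrected query:
SELECT * FROM transactions ORDER BY amount DESC LIMIT 2

Result:
id | account | kind    | amount  | fee  
---+---------+---------+---------+------
6  | ACC-106 | payment | 4729.74 | 21.6 
3  | ACC-101 | deposit | 4660.17 | 23.18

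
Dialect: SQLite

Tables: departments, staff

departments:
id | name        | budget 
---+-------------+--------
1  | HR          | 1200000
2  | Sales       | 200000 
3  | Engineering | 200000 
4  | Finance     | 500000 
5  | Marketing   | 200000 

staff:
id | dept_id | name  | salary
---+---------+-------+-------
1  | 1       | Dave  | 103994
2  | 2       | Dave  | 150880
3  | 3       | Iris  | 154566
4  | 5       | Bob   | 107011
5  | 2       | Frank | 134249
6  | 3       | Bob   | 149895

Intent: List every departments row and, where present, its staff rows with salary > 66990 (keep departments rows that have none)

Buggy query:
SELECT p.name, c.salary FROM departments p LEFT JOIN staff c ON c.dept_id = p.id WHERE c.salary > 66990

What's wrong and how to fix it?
Bug: Filtering c.salary in WHERE discards the NULL rows produced by LEFT JOIN, turning it into an inner join

Fix: Put 'c.salary > 66990' in the JOIN's ON clause instead of WHERE

Corrected query:
SELECT p.name, c.salary FROM departments p LEFT JOIN staff c ON c.dept_id = p.id AND c.salary > 66990

Result:
name        | salary
------------+-------
HR          | 103994
Sales       | 134249
Sales       | 150880
Engineering | 149895
Engineering | 154566
Finance     | NULL  
Marketing   | 107011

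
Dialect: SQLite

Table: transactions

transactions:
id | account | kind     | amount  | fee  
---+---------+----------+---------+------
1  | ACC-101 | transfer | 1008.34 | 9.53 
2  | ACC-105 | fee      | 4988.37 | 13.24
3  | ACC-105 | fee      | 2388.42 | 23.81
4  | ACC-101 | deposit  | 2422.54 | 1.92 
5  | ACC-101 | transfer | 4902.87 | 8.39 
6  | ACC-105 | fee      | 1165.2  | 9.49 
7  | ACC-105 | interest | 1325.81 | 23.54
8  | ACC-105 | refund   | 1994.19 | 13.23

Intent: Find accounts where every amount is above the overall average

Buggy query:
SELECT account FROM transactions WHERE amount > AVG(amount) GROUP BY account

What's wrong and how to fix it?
Bug: WHERE evaluates per row before aggregation, so AVG() is unavailable

Fix: Compute the overall average in a scalar subquery and compare each group's MIN against it in HAVING

Corrected query:
SELECT account FROM transactions GROUP BY account HAVING MIN(amount) > (SELECT AVG(amount) FROM transactions)

Result:
(no rows)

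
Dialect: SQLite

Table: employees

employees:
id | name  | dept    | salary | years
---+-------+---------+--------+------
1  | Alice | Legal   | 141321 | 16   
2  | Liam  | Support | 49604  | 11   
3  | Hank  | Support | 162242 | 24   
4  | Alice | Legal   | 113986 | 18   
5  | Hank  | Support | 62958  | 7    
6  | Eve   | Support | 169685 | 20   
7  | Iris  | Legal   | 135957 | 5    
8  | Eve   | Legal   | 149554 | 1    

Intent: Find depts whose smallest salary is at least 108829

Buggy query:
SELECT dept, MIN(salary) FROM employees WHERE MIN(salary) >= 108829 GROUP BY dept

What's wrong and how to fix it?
Bug: Aggregates like MIN are computed per group after WHERE runs

Fix: Replace WHERE with HAVING after the GROUP BY

Corrected query:
SELECT dept, MIN(salary) FROM employees GROUP BY dept HAVING MIN(salary) >= 108829

Result:
dept  | MIN(salary)
------+------------
Legal | 113986     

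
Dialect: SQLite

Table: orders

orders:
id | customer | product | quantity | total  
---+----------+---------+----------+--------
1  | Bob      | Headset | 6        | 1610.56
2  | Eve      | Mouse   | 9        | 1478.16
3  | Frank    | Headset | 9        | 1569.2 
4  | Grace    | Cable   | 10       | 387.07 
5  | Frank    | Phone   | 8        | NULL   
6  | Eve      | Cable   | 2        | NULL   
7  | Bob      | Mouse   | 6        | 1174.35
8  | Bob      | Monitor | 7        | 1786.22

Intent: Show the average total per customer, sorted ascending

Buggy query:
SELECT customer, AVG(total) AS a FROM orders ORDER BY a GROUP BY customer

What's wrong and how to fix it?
Bug: GROUP BY must precede ORDER BY

Fix: Reorder: SELECT … FROM … GROUP BY … ORDER BY …

Corrected query:
SELECT customer, AVG(total) AS a FROM orders GROUP BY customer ORDER BY a

Result:
customer | a      
---------+--------
Grace    | 387.07 
Eve      | 1478.16
Bob      | 1523.71
Frank    | 1569.2 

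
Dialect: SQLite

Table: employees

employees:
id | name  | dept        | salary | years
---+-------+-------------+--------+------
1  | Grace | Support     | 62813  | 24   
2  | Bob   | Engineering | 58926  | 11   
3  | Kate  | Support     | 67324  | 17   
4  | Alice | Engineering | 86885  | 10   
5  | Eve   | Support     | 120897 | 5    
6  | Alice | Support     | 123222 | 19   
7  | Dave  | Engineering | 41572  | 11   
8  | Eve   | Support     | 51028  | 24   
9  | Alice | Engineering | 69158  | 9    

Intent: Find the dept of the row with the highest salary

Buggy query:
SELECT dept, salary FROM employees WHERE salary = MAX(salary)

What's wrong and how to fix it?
Bug: MAX(salary) is an aggregate and cannot be used directly in WHERE

Fix: Use a subquery: WHERE salary = (SELECT MAX(salary) FROM employees)

Corrected query:
SELECT dept, salary FROM employees WHERE salary = (SELECT MAX(salary) FROM employees)

Result:
dept    | salary
--------+-------
Support | 123222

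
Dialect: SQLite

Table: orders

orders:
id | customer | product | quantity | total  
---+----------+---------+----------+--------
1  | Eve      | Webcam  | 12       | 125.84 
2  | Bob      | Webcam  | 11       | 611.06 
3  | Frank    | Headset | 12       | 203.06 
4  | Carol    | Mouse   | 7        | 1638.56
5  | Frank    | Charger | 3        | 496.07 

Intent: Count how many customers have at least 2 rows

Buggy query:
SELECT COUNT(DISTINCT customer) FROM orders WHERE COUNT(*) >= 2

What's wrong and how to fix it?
Bug: WHERE filters individual rows, not groups, so a group-level COUNT is invalid there

Fix: Group first with HAVING COUNT(*) >= 2, then COUNT the resulting groups

Corrected query:
SELECT COUNT(*) FROM (SELECT customer FROM orders GROUP BY customer HAVING COUNT(*) >= 2)

Result:
COUNT(*)
--------
1       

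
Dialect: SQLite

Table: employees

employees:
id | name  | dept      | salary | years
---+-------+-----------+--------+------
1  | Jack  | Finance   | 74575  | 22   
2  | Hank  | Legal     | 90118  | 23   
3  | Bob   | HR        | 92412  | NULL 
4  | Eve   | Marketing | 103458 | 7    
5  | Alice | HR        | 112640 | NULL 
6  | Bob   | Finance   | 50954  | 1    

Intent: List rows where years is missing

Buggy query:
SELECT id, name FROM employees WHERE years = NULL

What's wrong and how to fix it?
Bug: Comparing to NULL with '=' never matches; NULL = NULL is unknown, not true

Fix: Replace '= NULL' with 'IS NULL'

Corrected query:
SELECT id, name FROM employees WHERE years IS NULL

Result:
id | name 
---+------
3  | Bob  
5  | Alice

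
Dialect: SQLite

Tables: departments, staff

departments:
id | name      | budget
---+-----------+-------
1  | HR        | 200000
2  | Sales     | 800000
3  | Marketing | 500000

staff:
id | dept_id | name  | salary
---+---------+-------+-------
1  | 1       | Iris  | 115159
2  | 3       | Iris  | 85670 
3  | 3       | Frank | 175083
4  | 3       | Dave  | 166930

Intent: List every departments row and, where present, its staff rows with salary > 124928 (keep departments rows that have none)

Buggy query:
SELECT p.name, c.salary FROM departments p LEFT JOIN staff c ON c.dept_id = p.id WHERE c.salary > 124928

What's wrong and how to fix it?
Bug: A WHERE condition on the right-hand table after LEFT JOIN drops unmatched parents

Fix: Move the right-table condition into the ON clause so unmatched parents are kept

Corrected query:
SELECT p.name, c.salary FROM departments p LEFT JOIN staff c ON c.dept_id = p.id AND c.salary > 124928

Result:
name      | salary
----------+-------
HR        | NULL  
Sales     | NULL  
Marketing | 166930
Marketing | 175083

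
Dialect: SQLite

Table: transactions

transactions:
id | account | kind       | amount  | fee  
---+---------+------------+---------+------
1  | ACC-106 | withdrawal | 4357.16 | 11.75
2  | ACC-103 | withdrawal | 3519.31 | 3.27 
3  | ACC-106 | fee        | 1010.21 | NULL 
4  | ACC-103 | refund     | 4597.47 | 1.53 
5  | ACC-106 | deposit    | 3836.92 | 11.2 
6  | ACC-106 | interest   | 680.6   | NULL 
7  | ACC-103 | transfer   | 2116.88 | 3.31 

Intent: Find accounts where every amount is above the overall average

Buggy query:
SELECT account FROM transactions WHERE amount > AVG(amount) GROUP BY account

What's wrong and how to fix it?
Bug: WHERE evaluates per row before aggregation, so AVG() is unavailable

Fix: Compute the overall average in a scalar subquery and compare each group's MIN against it in HAVING

Corrected query:
SELECT account FROM transactions GROUP BY account HAVING MIN(amount) > (SELECT AVG(amount) FROM transactions)

Result:
(no rows)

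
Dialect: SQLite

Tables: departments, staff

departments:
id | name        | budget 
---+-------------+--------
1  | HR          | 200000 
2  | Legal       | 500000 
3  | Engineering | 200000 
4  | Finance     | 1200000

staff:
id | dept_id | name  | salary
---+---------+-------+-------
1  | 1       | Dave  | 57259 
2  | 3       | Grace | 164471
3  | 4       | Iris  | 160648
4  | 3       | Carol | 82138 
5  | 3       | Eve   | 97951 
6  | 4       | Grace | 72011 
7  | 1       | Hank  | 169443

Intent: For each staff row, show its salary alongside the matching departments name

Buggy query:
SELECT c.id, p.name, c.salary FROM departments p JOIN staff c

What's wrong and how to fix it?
Bug: JOIN with no ON clause produces a cartesian product; every staff row pairs with every departments row

Fix: Specify the join condition linking the foreign key to the parent id

Corrected query:
SELECT c.id, p.name, c.salary FROM departments p JOIN staff c ON c.dept_id = p.id

Result:
id | name        | salary
---+-------------+-------
1  | HR          | 57259 
2  | Engineering | 164471
3  | Finance     | 160648
4  | Engineering | 82138 
5  | Engineering | 97951 
6  | Finance     | 72011 
7  | HR          | 169443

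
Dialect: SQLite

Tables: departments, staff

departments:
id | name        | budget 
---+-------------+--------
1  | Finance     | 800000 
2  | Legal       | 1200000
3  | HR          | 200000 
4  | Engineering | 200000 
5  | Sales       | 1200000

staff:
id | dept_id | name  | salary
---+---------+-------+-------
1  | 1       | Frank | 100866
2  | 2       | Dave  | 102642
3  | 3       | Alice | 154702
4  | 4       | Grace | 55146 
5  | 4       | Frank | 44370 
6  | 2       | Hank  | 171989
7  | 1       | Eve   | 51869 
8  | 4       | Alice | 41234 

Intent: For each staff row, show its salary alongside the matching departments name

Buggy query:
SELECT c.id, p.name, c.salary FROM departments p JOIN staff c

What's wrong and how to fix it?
Bug: JOIN with no ON clause produces a cartesian product; every staff row pairs with every departments row

Fix: Specify the join condition linking the foreign key to the parent id

Corrected query:
SELECT c.id, p.name, c.salary FROM departments p JOIN staff c ON c.dept_id = p.id

Result:
id | name        | salary
---+-------------+-------
1  | Finance     | 100866
2  | Legal       | 102642
3  | HR          | 154702
4  | Engineering | 55146 
5  | Engineering | 44370 
6  | Legal       | 171989
7  | Finance     | 51869 
8  | Engineering | 41234 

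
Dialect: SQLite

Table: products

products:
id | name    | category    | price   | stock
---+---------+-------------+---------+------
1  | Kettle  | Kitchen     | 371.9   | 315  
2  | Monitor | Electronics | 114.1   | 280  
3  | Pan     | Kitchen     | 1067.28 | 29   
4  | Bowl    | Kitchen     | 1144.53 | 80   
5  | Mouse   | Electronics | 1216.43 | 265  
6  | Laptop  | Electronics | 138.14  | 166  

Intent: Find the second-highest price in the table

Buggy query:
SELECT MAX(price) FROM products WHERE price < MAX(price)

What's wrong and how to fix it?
Bug: The inner MAX is an aggregate inside WHERE, which is not allowed

Fix: Compute the overall MAX in a subquery, then take MAX of rows below it

Corrected query:
SELECT MAX(price) FROM products WHERE price < (SELECT MAX(price) FROM products)

Result:
MAX(price)
----------
1144.53   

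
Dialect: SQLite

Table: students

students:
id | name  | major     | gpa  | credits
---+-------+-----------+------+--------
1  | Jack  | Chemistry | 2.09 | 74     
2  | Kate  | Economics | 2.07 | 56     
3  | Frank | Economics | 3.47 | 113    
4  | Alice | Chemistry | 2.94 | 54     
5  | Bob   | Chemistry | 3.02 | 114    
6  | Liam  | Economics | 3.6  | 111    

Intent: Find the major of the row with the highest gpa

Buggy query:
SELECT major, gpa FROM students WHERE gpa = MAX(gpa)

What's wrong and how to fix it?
Bug: MAX(gpa) is an aggregate and cannot be used directly in WHERE

Fix: Wrap MAX in a scalar subquery so WHERE compares against a single value

Corrected query:
SELECT major, gpa FROM students WHERE gpa = (SELECT MAX(gpa) FROM students)

Result:
major     | gpa
----------+----
Economics | 3.6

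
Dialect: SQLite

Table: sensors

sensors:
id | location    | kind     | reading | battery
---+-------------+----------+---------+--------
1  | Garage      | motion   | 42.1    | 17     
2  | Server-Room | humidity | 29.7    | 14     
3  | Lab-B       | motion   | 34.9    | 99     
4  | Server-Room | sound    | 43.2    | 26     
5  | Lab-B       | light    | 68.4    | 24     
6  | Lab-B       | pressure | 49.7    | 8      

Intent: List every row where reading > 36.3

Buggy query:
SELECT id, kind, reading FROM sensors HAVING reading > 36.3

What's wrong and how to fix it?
Bug: This is a non-aggregate query (no GROUP BY, no aggregates), so in SQLite the HAVING clause is invalid here; a row-level condition belongs in WHERE

Fix: Replace HAVING with WHERE since the condition applies to individual rows

Corrected query:
SELECT id, kind, reading FROM sensors WHERE reading > 36.3

Result:
id | kind     | reading
---+----------+--------
1  | motion   | 42.1   
4  | sound    | 43.2   
5  | light    | 68.4   
6  | pressure | 49.7   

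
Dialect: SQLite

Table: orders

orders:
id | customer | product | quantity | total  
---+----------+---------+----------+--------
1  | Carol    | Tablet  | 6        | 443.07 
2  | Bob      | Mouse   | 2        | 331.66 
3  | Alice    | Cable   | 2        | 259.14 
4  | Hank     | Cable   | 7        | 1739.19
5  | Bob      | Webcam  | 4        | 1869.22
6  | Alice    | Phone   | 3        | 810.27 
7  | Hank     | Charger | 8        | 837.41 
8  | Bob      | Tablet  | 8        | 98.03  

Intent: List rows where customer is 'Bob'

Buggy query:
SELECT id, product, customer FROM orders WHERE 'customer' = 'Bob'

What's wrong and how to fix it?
Bug: Single quotes denote string literals in SQL; the column name is being compared as a constant string

Fix: Reference the column as customer without single quotes

Corrected query:
SELECT id, product, customer FROM orders WHERE customer = 'Bob'

Result:
id | product | customer
---+---------+---------
2  | Mouse   | Bob     
5  | Webcam  | Bob     
8  | Tablet  | Bob     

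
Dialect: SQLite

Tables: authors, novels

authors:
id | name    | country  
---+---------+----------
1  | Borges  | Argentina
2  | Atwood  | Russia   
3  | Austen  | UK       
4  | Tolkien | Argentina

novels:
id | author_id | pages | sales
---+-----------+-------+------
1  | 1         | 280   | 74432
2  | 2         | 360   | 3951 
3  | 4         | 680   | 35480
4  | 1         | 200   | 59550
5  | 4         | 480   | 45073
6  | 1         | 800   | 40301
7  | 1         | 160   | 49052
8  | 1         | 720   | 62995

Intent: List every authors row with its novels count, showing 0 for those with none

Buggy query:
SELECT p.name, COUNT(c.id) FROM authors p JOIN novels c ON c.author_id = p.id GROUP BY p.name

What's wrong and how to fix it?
Bug: An inner join excludes parents with zero children

Fix: Use LEFT JOIN so parents without children still appear (COUNT(c.id) gives 0)

Corrected query:
SELECT p.name, COUNT(c.id) FROM authors p LEFT JOIN novels c ON c.author_id = p.id GROUP BY p.name

Result:
name    | COUNT(c.id)
--------+------------
Atwood  | 1          
Austen  | 0          
Borges  | 5          
Tolkien | 2          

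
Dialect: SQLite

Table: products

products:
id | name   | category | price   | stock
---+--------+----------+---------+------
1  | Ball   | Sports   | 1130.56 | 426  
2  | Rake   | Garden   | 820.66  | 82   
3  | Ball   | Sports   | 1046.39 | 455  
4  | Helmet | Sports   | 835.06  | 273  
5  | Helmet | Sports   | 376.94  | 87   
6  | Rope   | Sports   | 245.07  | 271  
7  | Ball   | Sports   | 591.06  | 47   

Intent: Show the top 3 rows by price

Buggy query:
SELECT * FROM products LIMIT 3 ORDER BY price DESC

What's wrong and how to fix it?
Bug: LIMIT must come after ORDER BY

Fix: Swap the clauses: ORDER BY first, then LIMIT

Corrected query:
SELECT * FROM products ORDER BY price DESC LIMIT 3

Result:
id | name   | category | price   | stock
---+--------+----------+---------+------
1  | Ball   | Sports   | 1130.56 | 426  
3  | Ball   | Sports   | 1046.39 | 455  
4  | Helmet | Sports   | 835.06  | 273  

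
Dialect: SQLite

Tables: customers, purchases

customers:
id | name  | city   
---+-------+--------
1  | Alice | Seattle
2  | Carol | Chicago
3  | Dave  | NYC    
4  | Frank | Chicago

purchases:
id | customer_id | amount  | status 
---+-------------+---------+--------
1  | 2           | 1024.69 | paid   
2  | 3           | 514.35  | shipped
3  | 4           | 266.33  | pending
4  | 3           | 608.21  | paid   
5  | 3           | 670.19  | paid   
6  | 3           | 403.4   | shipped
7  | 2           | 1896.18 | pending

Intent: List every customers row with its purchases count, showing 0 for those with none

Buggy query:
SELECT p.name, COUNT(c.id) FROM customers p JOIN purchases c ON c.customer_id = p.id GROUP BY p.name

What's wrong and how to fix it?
Bug: INNER JOIN drops customers rows that have no matching purchases rows

Fix: Use LEFT JOIN so parents without children still appear (COUNT(c.id) gives 0)

Corrected query:
SELECT p.name, COUNT(c.id) FROM customers p LEFT JOIN purchases c ON c.customer_id = p.id GROUP BY p.name

Result:
name  | COUNT(c.id)
------+------------
Alice | 0          
Carol | 2          
Dave  | 4          
Frank | 1          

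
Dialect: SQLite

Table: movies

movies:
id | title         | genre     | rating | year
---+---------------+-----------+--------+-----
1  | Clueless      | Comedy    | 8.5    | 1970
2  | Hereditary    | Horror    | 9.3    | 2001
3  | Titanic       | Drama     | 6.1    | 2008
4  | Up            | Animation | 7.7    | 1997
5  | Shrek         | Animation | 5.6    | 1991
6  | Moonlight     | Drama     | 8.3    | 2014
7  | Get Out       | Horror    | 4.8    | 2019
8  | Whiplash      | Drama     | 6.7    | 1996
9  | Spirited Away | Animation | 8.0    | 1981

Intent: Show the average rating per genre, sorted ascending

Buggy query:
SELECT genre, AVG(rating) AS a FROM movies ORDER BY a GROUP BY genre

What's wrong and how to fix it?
Bug: GROUP BY must precede ORDER BY

Fix: Reorder: SELECT … FROM … GROUP BY … ORDER BY …

Corrected query:
SELECT genre, AVG(rating) AS a FROM movies GROUP BY genre ORDER BY a

Result:
genre     | a       
----------+---------
Drama     | 7.033333
Horror    | 7.05    
Animation | 7.1     
Comedy    | 8.5     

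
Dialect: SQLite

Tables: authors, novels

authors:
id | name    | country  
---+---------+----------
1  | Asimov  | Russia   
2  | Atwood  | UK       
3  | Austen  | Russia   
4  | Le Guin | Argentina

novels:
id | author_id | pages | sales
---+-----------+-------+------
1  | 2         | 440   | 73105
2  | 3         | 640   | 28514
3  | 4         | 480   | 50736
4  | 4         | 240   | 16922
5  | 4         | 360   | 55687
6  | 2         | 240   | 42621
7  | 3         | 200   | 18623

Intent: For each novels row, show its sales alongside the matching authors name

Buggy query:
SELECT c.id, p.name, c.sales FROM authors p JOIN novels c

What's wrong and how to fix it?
Bug: Missing join condition: each novels row is matched to all authors rows instead of just its own

Fix: Add ON c.author_id = p.id to the JOIN

Corrected query:
SELECT c.id, p.name, c.sales FROM authors p JOIN novels c ON c.author_id = p.id

Result:
id | name    | sales
---+---------+------
1  | Atwood  | 73105
2  | Austen  | 28514
3  | Le Guin | 50736
4  | Le Guin | 16922
5  | Le Guin | 55687
6  | Atwood  | 42621
7  | Austen  | 18623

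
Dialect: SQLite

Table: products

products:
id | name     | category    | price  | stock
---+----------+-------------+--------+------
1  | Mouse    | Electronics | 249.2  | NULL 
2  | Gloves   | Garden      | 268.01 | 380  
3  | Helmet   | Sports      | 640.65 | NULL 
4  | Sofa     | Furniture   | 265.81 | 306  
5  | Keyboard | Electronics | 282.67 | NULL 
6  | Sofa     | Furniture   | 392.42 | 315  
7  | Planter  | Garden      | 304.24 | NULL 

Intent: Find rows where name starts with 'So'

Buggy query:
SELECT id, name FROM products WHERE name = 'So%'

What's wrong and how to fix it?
Bug: Wildcards only work with LIKE; '=' treats '%' as a literal character

Fix: Replace '=' with LIKE so 'So%' is treated as a pattern

Corrected query:
SELECT id, name FROM products WHERE name LIKE 'So%'

Result:
id | name
---+-----
4  | Sofa
6  | Sofa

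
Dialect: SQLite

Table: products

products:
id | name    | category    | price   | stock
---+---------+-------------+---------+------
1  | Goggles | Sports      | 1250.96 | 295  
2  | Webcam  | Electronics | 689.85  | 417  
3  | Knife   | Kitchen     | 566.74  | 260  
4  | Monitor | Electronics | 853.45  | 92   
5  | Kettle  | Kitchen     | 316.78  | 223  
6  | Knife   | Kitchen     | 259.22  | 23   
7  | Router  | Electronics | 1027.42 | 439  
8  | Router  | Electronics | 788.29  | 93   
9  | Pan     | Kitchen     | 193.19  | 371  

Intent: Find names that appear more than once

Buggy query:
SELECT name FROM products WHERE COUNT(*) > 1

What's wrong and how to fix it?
Bug: WHERE can't reference COUNT(*); aggregates are computed after WHERE

Fix: Group first, then use HAVING for the count condition

Corrected query:
SELECT name FROM products GROUP BY name HAVING COUNT(*) > 1

Result:
name  
------
Knife 
Router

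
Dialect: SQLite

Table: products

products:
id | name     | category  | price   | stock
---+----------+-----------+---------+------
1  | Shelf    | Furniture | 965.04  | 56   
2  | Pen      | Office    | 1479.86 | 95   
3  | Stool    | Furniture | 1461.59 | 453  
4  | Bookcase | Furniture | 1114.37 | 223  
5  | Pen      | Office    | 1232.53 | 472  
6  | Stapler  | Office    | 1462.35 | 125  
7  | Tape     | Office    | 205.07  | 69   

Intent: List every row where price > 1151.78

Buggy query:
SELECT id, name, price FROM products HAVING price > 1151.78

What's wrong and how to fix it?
Bug: This is a non-aggregate query (no GROUP BY, no aggregates), so in SQLite the HAVING clause is invalid here; a row-level condition belongs in WHERE

Fix: Use WHERE for row-level filtering

Corrected query:
SELECT id, name, price FROM products WHERE price > 1151.78

Result:
id | name    | price  
---+---------+--------
2  | Pen     | 1479.86
3  | Stool   | 1461.59
5  | Pen     | 1232.53
6  | Stapler | 1462.35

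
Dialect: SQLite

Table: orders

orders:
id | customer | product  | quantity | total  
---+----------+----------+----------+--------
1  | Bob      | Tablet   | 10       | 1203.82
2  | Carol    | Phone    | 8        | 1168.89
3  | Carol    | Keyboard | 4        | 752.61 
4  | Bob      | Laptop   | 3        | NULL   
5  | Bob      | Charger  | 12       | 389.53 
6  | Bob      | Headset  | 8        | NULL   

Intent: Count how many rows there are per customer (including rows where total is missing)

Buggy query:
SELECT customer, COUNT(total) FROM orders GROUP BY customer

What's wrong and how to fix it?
Bug: COUNT(column) counts non-NULL values only; rows with NULL total aren't counted

Fix: Use COUNT(*) to count all rows regardless of NULL

Corrected query:
SELECT customer, COUNT(*) FROM orders GROUP BY customer

Result:
customer | COUNT(*)
---------+---------
Bob      | 4       
Carol    | 2       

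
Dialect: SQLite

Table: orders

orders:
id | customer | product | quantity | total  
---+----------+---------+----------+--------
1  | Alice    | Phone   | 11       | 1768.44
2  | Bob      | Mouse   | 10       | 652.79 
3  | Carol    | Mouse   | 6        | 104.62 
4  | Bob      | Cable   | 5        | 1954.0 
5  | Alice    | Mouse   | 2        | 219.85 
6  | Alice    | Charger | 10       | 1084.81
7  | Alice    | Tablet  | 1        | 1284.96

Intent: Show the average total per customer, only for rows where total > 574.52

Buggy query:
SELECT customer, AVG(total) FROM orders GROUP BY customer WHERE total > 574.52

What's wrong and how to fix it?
Bug: WHERE cannot follow GROUP BY

Fix: Place WHERE between FROM and GROUP BY

Corrected query:
SELECT customer, AVG(total) FROM orders WHERE total > 574.52 GROUP BY customer

Result:
customer | AVG(total) 
---------+------------
Alice    | 1379.403333
Bob      | 1303.395   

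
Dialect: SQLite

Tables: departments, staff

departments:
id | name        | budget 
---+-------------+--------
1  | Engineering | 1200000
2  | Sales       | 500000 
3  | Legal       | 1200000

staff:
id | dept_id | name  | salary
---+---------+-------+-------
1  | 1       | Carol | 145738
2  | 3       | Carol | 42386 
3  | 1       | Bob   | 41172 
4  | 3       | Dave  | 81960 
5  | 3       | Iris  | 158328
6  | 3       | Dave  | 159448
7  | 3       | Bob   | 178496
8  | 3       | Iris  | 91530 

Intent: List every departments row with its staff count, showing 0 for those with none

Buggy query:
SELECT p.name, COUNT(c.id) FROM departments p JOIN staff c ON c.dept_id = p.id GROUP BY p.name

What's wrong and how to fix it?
Bug: INNER JOIN drops departments rows that have no matching staff rows

Fix: Use LEFT JOIN so parents without children still appear (COUNT(c.id) gives 0)

Corrected query:
SELECT p.name, COUNT(c.id) FROM departments p LEFT JOIN staff c ON c.dept_id = p.id GROUP BY p.name

Result:
name        | COUNT(c.id)
------------+------------
Engineering | 2          
Legal       | 6          
Sales       | 0          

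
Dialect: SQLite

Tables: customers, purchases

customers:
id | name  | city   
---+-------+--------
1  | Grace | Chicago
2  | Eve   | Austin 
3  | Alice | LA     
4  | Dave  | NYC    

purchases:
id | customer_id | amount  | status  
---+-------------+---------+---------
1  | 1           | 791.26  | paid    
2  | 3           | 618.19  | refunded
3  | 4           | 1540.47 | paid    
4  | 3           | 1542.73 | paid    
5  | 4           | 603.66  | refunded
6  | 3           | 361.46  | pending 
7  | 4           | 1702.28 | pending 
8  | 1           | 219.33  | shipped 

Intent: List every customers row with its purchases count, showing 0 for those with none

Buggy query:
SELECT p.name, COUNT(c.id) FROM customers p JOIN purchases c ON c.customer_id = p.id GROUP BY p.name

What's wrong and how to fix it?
Bug: INNER JOIN drops customers rows that have no matching purchases rows

Fix: Use LEFT JOIN so parents without children still appear (COUNT(c.id) gives 0)

Corrected query:
SELECT p.name, COUNT(c.id) FROM customers p LEFT JOIN purchases c ON c.customer_id = p.id GROUP BY p.name

Result:
name  | COUNT(c.id)
------+------------
Alice | 3          
Dave  | 3          
Eve   | 0          
Grace | 2          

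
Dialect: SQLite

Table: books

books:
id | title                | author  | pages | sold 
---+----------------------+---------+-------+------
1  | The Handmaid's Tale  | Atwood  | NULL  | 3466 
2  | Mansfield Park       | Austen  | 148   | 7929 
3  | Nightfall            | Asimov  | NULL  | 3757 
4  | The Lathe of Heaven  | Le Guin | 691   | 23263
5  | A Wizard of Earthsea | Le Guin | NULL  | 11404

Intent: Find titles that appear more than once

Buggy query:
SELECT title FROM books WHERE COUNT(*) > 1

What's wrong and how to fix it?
Bug: COUNT(*) is an aggregate and cannot be used in WHERE

Fix: GROUP BY title, then filter groups with HAVING COUNT(*) > 1

Corrected query:
SELECT title FROM books GROUP BY title HAVING COUNT(*) > 1

Result:
(no rows)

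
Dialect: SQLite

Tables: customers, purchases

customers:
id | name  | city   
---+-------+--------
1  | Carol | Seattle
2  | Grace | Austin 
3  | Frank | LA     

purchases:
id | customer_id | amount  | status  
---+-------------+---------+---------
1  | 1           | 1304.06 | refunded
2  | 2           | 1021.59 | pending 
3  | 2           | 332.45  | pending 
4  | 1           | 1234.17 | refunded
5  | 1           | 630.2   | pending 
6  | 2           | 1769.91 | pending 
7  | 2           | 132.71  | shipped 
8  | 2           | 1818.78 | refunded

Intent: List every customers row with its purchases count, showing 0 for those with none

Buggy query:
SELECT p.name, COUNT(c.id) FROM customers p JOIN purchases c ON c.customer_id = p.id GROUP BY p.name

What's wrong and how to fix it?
Bug: An inner join excludes parents with zero children

Fix: Use LEFT JOIN so parents without children still appear (COUNT(c.id) gives 0)

Corrected query:
SELECT p.name, COUNT(c.id) FROM customers p LEFT JOIN purchases c ON c.customer_id = p.id GROUP BY p.name

Result:
name  | COUNT(c.id)
------+------------
Carol | 3          
Frank | 0          
Grace | 5          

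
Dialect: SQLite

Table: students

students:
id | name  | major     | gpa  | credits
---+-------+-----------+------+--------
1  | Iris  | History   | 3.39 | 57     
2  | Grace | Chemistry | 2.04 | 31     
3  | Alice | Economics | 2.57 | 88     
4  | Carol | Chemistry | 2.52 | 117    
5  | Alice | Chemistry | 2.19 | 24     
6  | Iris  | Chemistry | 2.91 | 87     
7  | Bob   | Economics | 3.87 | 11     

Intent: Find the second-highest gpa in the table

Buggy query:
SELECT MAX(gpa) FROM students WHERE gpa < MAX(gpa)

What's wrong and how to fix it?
Bug: MAX(gpa) on the right of the comparison is an aggregate-in-WHERE error

Fix: Compute the overall MAX in a subquery, then take MAX of rows below it

Corrected query:
SELECT MAX(gpa) FROM students WHERE gpa < (SELECT MAX(gpa) FROM students)

Result:
MAX(gpa)
--------
3.39    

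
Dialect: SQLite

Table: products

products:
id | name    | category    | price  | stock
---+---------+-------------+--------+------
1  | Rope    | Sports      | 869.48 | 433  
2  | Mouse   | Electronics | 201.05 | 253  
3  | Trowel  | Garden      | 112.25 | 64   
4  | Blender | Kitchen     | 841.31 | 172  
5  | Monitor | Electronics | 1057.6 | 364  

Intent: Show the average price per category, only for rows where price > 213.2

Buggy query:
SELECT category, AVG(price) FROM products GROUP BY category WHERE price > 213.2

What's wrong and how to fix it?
Bug: WHERE cannot follow GROUP BY

Fix: Place WHERE between FROM and GROUP BY

Corrected query:
SELECT category, AVG(price) FROM products WHERE price > 213.2 GROUP BY category

Result:
category    | AVG(price)
------------+-----------
Electronics | 1057.6    
Kitchen     | 841.31    
Sports      | 869.48    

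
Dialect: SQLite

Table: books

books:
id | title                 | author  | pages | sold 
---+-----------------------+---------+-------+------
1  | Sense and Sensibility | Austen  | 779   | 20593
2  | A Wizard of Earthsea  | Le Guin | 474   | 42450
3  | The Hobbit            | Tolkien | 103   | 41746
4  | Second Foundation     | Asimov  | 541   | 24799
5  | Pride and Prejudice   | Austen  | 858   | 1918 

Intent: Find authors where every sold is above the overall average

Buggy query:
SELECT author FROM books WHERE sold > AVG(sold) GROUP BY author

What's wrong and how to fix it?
Bug: WHERE evaluates per row before aggregation, so AVG() is unavailable

Fix: Compute the overall average in a scalar subquery and compare each group's MIN against it in HAVING

Corrected query:
SELECT author FROM books GROUP BY author HAVING MIN(sold) > (SELECT AVG(sold) FROM books)

Result:
author 
-------
Le Guin
Tolkien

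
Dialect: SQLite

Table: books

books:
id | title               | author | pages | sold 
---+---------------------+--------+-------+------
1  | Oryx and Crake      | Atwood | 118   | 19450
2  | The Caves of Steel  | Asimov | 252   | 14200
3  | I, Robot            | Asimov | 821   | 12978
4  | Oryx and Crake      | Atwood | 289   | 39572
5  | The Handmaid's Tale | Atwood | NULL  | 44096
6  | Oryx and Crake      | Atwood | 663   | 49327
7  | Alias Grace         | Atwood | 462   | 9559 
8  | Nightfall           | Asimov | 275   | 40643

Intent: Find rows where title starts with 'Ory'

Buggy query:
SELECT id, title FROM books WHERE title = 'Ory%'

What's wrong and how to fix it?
Bug: Wildcards only work with LIKE; '=' treats '%' as a literal character

Fix: Replace '=' with LIKE so 'Ory%' is treated as a pattern

Corrected query:
SELECT id, title FROM books WHERE title LIKE 'Ory%'

Result:
id | title         
---+---------------
1  | Oryx and Crake
4  | Oryx and Crake
6  | Oryx and Crake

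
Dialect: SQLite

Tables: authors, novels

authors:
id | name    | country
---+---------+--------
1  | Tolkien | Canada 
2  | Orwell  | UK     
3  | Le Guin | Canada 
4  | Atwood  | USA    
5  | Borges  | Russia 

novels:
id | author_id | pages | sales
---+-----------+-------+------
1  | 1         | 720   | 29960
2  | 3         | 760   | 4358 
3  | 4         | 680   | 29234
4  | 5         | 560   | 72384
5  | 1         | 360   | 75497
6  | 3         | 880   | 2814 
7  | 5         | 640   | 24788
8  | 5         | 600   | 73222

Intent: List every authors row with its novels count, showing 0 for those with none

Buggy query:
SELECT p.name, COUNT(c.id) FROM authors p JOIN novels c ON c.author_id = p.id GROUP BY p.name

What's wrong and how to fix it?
Bug: INNER JOIN drops authors rows that have no matching novels rows

Fix: Use LEFT JOIN so parents without children still appear (COUNT(c.id) gives 0)

Corrected query:
SELECT p.name, COUNT(c.id) FROM authors p LEFT JOIN novels c ON c.author_id = p.id GROUP BY p.name

Result:
name    | COUNT(c.id)
--------+------------
Atwood  | 1          
Borges  | 3          
Le Guin | 2          
Orwell  | 0          
Tolkien | 2          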